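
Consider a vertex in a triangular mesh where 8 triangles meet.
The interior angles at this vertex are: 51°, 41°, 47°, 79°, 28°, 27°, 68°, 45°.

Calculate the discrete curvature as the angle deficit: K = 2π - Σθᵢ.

Sum of angles = 386°. K = 360° - 386° = -26° = -13π/90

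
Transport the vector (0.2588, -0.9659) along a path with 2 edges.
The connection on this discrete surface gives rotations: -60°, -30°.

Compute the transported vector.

Total rotation: (-60°) + (-30°) = -90°. Final vector: (-0.9659, -0.2588)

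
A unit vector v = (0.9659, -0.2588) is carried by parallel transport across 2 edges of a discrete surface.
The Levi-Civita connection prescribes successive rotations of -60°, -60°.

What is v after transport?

Total rotation: (-60°) + (-60°) = -120°. Final vector: (-0.7071, -0.7071)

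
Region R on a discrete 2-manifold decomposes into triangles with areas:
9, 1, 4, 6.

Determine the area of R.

9 + 1 + 4 + 6 = 20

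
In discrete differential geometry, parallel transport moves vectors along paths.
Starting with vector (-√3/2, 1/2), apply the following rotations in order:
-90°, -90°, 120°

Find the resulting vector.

Total rotation: (-90°) + (-90°) + 120° = -60°. Final vector: (0, 1)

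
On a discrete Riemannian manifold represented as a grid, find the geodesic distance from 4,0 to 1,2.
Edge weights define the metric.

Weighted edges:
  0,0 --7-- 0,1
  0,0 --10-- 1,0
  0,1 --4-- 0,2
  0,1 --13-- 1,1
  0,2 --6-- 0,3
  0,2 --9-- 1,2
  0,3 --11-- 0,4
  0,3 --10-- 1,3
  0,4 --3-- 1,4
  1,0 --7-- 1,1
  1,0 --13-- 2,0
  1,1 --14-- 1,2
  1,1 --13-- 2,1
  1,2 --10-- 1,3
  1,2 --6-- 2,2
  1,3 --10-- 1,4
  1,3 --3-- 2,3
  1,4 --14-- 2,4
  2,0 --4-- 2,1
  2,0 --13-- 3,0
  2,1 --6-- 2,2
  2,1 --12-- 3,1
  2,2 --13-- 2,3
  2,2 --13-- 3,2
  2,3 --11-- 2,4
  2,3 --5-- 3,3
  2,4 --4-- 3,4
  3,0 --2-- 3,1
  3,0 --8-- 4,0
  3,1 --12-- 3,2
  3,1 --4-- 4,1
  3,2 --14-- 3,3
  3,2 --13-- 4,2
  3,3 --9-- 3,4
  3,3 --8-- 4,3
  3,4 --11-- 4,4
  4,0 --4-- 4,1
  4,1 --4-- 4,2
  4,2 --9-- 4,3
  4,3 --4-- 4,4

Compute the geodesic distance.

Shortest path: 4,0 → 4,1 → 3,1 → 2,1 → 2,2 → 1,2, total weight = 32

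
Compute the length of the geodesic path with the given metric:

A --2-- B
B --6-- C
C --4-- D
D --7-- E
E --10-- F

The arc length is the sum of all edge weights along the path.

Arc length = 2 + 6 + 4 + 7 + 10 = 29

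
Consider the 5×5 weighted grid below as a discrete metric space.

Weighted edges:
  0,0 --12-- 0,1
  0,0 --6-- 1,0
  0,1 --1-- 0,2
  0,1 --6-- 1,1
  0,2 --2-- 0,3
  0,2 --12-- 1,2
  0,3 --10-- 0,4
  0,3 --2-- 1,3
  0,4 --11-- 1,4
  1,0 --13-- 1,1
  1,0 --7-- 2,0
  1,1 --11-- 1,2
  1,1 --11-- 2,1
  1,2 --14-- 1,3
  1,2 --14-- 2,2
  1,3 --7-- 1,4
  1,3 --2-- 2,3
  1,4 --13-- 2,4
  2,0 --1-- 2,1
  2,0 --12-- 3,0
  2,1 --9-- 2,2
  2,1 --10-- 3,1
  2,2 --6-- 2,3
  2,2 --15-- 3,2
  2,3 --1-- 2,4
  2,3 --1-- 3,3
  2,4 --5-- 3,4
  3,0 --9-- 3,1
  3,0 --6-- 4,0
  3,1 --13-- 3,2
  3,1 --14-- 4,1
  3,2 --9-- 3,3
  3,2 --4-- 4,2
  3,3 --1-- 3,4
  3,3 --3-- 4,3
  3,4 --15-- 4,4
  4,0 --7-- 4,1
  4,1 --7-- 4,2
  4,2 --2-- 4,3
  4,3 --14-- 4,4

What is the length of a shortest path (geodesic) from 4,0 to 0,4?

Shortest path: 4,0 → 4,1 → 4,2 → 4,3 → 3,3 → 2,3 → 1,3 → 0,3 → 0,4, total weight = 34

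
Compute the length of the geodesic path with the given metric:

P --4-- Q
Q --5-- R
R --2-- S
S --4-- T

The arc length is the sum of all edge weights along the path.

Arc length = 4 + 5 + 2 + 4 = 15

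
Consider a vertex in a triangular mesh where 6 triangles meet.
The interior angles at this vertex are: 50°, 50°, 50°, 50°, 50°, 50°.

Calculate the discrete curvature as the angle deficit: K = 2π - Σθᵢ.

Sum of angles = 300°. K = 360° - 300° = 60°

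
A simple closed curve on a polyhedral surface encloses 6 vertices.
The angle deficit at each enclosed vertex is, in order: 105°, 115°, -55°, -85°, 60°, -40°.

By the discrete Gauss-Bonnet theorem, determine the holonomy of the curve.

Holonomy = total enclosed curvature = 105° + 115° + (-55°) + (-85°) + 60° + (-40°) = 100°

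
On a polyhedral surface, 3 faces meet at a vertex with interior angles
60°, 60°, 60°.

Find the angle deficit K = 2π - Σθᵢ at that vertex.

Sum of angles = 180°. K = 360° - 180° = 180° = π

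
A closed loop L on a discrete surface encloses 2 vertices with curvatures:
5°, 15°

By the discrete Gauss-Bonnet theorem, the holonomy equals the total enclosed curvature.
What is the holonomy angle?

Holonomy = total enclosed curvature = 5° + 15° = 20°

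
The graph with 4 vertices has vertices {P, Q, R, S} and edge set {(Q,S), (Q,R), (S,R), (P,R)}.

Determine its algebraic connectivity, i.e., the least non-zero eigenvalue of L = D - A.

Degrees: deg(P) = 1, deg(Q) = 2, deg(R) = 3, deg(S) = 2.
L = D − A with rows/columns ordered (P, Q, R, S):
  [ 1,  0, -1,  0]
  [ 0,  2, -1, -1]
  [-1, -1,  3, -1]
  [ 0, -1, -1,  2]
Characteristic polynomial: det(λI − L) = λ(λ − 1)(λ − 3)(λ − 4).
Roots: λ = 0; (λ − 1) = 0 ⇒ λ = 1; (λ − 3) = 0 ⇒ λ = 3; (λ − 4) = 0 ⇒ λ = 4.
(Check: the roots sum (with multiplicity) to 8, matching trace L = Σdeg = 2·4 = 8.)
Laplacian eigenvalues: [0.0, 1.0, 3.0, 4.0]. Algebraic connectivity (smallest non-zero eigenvalue) = 1.0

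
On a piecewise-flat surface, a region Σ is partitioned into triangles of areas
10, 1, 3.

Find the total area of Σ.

10 + 1 + 3 = 14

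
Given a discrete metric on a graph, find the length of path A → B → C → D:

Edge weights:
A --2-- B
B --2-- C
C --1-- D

Arc length = 2 + 2 + 1 = 5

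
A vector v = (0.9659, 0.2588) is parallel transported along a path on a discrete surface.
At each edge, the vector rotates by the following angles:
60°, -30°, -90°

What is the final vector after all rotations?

Total rotation: 60° + (-30°) + (-90°) = -60°. Final vector: (0.7071, -0.7071)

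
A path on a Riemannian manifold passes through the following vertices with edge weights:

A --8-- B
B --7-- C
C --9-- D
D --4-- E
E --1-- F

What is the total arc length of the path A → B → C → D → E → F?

Arc length = 8 + 7 + 9 + 4 + 1 = 29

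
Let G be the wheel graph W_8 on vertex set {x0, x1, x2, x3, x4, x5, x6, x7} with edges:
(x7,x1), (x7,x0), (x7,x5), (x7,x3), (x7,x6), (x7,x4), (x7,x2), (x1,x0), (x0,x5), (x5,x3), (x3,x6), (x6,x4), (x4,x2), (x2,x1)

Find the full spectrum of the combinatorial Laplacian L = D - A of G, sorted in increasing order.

The wheel W_8 is the join K_1 ∨ C_7 (a hub joined to every vertex of a cycle of length 7). For a join G ∨ H (G on p vertices, H on q vertices) the Laplacian spectrum is 0, p+q, the eigenvalues of L(G) other than one 0 each shifted by +q, and the eigenvalues of L(H) other than one 0 each shifted by +p. With G = K_1 (p = 1, nothing left after dropping its 0) and H = C_7 (q = 7, eigenvalues 2 − 2cos(2πk/7), k = 0, …, 6; drop k = 0), the spectrum of W_8 is 0, 8, and 1 + (2 − 2cos(2πk/7)) = 3 − 2cos(2πk/7) for k = 1, …, 6:
k=1: 3 − 2cos(2π/7) = 1.753; k=2: 3 − 2cos(4π/7) = 3.445; k=3: 3 − 2cos(6π/7) = 4.8019; k=4: 3 − 2cos(8π/7) = 4.8019; k=5: 3 − 2cos(10π/7) = 3.445; k=6: 3 − 2cos(12π/7) = 1.753.
Laplacian eigenvalues (increasing order): [0.0, 1.753, 1.753, 3.445, 3.445, 4.8019, 4.8019, 8.0]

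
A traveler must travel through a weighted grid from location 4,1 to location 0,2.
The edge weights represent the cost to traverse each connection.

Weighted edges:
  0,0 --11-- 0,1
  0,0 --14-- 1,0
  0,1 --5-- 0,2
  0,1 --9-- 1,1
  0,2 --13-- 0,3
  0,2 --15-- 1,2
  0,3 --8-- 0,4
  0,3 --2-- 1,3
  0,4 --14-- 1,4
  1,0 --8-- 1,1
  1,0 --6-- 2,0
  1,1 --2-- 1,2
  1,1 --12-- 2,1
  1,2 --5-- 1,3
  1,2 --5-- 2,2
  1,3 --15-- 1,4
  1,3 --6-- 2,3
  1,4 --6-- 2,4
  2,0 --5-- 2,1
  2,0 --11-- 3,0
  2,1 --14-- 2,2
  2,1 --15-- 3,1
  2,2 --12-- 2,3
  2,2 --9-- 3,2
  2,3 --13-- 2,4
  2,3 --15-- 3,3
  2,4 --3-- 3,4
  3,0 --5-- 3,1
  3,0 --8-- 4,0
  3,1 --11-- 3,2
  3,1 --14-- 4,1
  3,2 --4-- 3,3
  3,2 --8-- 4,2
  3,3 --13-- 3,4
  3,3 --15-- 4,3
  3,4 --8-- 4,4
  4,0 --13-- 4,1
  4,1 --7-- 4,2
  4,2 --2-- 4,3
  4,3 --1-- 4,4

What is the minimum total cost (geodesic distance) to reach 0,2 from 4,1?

Shortest path: 4,1 → 4,2 → 3,2 → 2,2 → 1,2 → 0,2, total weight = 44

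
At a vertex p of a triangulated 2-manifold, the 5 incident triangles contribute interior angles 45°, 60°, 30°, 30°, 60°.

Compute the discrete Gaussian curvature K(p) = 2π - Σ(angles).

Sum of angles = 225°. K = 360° - 225° = 135°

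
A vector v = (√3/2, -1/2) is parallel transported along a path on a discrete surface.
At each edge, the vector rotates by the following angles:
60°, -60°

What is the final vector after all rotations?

Total rotation: 60° + (-60°) = 0°. Final vector: (0.8660, -0.5000)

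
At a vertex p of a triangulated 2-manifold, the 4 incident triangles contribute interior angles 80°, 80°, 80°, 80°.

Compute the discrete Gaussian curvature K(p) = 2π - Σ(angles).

Sum of angles = 320°. K = 360° - 320° = 40° = 2π/9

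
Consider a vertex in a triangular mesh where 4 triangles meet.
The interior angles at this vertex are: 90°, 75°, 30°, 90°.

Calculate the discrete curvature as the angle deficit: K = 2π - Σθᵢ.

Sum of angles = 285°. K = 360° - 285° = 75°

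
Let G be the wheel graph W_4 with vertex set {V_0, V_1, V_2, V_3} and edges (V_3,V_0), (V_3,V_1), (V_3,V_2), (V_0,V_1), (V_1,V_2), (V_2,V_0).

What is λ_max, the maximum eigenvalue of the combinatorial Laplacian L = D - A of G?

The wheel W_4 is the join K_1 ∨ C_3 (a hub joined to every vertex of a cycle of length 3). For a join G ∨ H (G on p vertices, H on q vertices) the Laplacian spectrum is 0, p+q, the eigenvalues of L(G) other than one 0 each shifted by +q, and the eigenvalues of L(H) other than one 0 each shifted by +p. With G = K_1 (p = 1, nothing left after dropping its 0) and H = C_3 (q = 3, eigenvalues 2 − 2cos(2πk/3), k = 0, …, 2; drop k = 0), the spectrum of W_4 is 0, 4, and 1 + (2 − 2cos(2πk/3)) = 3 − 2cos(2πk/3) for k = 1, …, 2:
k=1: 3 − 2cos(2π/3) = 4.0; k=2: 3 − 2cos(4π/3) = 4.0.
Laplacian eigenvalues: [0.0, 4.0, 4.0, 4.0]. Largest eigenvalue (spectral radius) = 4.0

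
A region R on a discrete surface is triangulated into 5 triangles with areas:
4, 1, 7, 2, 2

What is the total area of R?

4 + 1 + 7 + 2 + 2 = 16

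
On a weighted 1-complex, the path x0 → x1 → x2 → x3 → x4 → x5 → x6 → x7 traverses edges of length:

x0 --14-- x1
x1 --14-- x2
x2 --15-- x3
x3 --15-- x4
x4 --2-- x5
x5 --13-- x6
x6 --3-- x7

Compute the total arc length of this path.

Arc length = 14 + 14 + 15 + 15 + 2 + 13 + 3 = 76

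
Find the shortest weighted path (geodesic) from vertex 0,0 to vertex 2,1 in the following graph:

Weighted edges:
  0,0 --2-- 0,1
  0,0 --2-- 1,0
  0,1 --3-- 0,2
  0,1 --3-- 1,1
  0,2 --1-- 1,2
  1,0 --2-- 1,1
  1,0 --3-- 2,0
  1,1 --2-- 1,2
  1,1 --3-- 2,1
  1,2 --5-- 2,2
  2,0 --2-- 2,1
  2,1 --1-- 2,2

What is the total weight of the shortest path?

Shortest path: 0,0 → 1,0 → 1,1 → 2,1, total weight = 7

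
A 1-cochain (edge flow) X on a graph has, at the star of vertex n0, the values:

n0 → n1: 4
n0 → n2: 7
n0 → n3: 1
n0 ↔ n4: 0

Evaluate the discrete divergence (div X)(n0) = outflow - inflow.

Divergence = sum of outgoing flows = 4 + 7 + 1 + 0 = 12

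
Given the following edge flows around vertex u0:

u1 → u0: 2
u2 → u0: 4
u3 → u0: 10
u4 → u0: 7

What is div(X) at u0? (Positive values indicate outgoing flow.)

Divergence = sum of outgoing flows = (-2) + (-4) + (-10) + (-7) = -23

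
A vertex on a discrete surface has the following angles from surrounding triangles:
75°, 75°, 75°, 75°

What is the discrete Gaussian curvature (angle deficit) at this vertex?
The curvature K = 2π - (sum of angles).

Sum of angles = 300°. K = 360° - 300° = 60° = π/3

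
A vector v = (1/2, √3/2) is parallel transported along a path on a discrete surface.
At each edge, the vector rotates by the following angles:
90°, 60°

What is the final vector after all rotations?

Total rotation: 90° + 60° = 150°. Final vector: (-0.8660, -0.5000)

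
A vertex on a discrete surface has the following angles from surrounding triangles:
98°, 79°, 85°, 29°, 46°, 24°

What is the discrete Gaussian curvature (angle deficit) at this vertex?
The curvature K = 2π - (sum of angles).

Sum of angles = 361°. K = 360° - 361° = -1° = -π/180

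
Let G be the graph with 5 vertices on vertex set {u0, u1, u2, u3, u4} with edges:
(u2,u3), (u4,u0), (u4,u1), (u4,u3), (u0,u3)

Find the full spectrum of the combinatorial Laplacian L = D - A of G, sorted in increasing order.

Degrees: deg(u0) = 2, deg(u1) = 1, deg(u2) = 1, deg(u3) = 3, deg(u4) = 3.
L = D − A with rows/columns ordered (u0, u1, u2, u3, u4):
  [ 2,  0,  0, -1, -1]
  [ 0,  1,  0,  0, -1]
  [ 0,  0,  1, -1,  0]
  [-1,  0, -1,  3, -1]
  [-1, -1,  0, -1,  3]
Characteristic polynomial: det(λI − L) = λ(λ² − 5λ + 3)(λ² − 5λ + 5).
Roots: λ = 0; (λ² − 5λ + 3) = 0 ⇒ λ = (5 ± √13)/2 ≈ 0.6972, 4.3028; (λ² − 5λ + 5) = 0 ⇒ λ = (5 ± √5)/2 ≈ 1.382, 3.618.
(Check: the roots sum (with multiplicity) to 10, matching trace L = Σdeg = 2·5 = 10.)
Laplacian eigenvalues (increasing order): [0.0, 0.6972, 1.382, 3.618, 4.3028]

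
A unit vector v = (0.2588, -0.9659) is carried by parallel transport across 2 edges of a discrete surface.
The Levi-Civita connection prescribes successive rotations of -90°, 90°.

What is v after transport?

Total rotation: (-90°) + 90° = 0°. Final vector: (0.2588, -0.9659)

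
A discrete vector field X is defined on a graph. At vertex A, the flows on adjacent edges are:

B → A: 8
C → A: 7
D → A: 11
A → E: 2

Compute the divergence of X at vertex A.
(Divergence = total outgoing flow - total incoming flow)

Divergence = sum of outgoing flows = (-8) + (-7) + (-11) + 2 = -24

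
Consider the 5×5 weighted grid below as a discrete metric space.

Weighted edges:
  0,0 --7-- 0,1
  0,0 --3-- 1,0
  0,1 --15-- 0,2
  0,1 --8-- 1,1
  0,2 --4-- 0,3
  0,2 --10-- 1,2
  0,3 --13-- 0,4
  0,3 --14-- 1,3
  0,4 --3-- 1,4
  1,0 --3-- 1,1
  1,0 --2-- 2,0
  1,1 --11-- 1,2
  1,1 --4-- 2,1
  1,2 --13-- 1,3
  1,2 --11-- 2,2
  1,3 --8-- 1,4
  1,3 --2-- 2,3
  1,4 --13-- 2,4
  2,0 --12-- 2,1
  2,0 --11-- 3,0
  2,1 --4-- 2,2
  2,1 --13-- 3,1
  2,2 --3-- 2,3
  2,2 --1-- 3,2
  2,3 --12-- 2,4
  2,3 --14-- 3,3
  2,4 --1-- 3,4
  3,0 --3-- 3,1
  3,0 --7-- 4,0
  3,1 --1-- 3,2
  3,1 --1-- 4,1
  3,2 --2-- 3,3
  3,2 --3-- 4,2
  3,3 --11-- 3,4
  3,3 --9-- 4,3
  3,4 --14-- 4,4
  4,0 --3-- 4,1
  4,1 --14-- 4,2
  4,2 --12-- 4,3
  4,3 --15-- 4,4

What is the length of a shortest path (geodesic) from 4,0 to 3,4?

Shortest path: 4,0 → 4,1 → 3,1 → 3,2 → 3,3 → 3,4, total weight = 18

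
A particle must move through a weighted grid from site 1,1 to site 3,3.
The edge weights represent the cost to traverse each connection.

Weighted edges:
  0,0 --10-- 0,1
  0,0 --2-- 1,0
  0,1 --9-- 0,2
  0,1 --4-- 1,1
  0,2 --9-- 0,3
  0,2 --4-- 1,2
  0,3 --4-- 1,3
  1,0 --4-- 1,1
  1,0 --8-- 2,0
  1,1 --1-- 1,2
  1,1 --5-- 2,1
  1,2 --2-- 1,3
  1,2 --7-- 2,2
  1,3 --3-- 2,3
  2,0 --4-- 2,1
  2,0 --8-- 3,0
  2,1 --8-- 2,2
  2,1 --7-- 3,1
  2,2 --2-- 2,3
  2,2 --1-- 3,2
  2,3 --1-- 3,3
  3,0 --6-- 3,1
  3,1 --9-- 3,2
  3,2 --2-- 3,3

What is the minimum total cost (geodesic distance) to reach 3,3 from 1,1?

Shortest path: 1,1 → 1,2 → 1,3 → 2,3 → 3,3, total weight = 7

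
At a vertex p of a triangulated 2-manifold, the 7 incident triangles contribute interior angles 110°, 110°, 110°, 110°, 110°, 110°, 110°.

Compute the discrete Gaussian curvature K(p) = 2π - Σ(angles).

Sum of angles = 770°. K = 360° - 770° = -410° = -41π/18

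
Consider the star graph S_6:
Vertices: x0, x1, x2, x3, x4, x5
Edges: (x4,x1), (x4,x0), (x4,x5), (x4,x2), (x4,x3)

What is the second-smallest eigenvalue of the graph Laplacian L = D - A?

The star S_6 is the complete bipartite graph K_{1,5} (one hub of degree 5, 5 leaves of degree 1). The Laplacian spectrum of K_{p,q} is 0, p (multiplicity q−1), q (multiplicity p−1), p+q. With p = 1, q = 5: 0 once, 1 with multiplicity 4, and 6 once. (Check: trace L = sum of degrees = 10 = 4·1 + 6.)
Laplacian eigenvalues: [0.0, 1.0, 1.0, 1.0, 1.0, 6.0]. Algebraic connectivity (smallest non-zero eigenvalue) = 1.0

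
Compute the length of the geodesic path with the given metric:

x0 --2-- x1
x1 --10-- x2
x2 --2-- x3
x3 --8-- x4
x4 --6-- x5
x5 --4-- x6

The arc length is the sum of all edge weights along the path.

Arc length = 2 + 10 + 2 + 8 + 6 + 4 = 32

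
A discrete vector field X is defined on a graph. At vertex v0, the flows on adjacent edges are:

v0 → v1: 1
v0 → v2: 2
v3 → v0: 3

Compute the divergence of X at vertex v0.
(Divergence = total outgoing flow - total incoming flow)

Divergence = sum of outgoing flows = 1 + 2 + (-3) = 0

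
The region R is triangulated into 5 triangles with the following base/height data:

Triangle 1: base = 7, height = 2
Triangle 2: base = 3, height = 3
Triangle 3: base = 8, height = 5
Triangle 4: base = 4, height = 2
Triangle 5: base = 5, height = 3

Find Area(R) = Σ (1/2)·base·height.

(1/2)×7×2 + (1/2)×3×3 + (1/2)×8×5 + (1/2)×4×2 + (1/2)×5×3 = 43.0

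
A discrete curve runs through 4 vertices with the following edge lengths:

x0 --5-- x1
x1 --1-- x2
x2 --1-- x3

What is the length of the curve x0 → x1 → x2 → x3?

Arc length = 5 + 1 + 1 = 7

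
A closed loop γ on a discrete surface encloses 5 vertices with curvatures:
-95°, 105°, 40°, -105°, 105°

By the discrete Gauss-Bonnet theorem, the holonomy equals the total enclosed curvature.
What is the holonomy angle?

Holonomy = total enclosed curvature = (-95°) + 105° + 40° + (-105°) + 105° = 50°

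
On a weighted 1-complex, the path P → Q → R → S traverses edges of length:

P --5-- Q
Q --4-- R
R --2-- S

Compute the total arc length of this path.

Arc length = 5 + 4 + 2 = 11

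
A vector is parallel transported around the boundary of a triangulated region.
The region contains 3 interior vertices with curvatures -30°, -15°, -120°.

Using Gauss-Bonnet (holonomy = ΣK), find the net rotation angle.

Holonomy = total enclosed curvature = (-30°) + (-15°) + (-120°) = -165°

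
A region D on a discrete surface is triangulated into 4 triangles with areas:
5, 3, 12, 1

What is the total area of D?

5 + 3 + 12 + 1 = 21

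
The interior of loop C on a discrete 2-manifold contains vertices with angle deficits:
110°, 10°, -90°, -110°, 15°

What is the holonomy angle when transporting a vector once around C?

Holonomy = total enclosed curvature = 110° + 10° + (-90°) + (-110°) + 15° = -65°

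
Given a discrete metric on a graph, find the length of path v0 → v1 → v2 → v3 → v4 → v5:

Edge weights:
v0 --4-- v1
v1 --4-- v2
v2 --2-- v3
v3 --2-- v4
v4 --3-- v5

Arc length = 4 + 4 + 2 + 2 + 3 = 15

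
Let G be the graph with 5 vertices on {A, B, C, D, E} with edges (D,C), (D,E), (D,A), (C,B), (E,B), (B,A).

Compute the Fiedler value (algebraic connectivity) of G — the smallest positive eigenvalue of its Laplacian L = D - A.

Degrees: deg(A) = 2, deg(B) = 3, deg(C) = 2, deg(D) = 3, deg(E) = 2.
L = D − A with rows/columns ordered (A, B, C, D, E):
  [ 2, -1,  0, -1,  0]
  [-1,  3, -1,  0, -1]
  [ 0, -1,  2, -1,  0]
  [-1,  0, -1,  3, -1]
  [ 0, -1,  0, -1,  2]
Characteristic polynomial: det(λI − L) = λ(λ − 2)²(λ − 3)(λ − 5).
Roots: λ = 0; (λ − 2) = 0 ⇒ λ = 2 (multiplicity 2); (λ − 3) = 0 ⇒ λ = 3; (λ − 5) = 0 ⇒ λ = 5.
(Check: the roots sum (with multiplicity) to 12, matching trace L = Σdeg = 2·6 = 12.)
Laplacian eigenvalues: [0.0, 2.0, 2.0, 3.0, 5.0]. Algebraic connectivity (smallest non-zero eigenvalue) = 2.0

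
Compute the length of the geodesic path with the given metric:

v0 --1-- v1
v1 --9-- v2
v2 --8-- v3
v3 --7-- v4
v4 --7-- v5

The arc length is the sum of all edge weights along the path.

Arc length = 1 + 9 + 8 + 7 + 7 = 32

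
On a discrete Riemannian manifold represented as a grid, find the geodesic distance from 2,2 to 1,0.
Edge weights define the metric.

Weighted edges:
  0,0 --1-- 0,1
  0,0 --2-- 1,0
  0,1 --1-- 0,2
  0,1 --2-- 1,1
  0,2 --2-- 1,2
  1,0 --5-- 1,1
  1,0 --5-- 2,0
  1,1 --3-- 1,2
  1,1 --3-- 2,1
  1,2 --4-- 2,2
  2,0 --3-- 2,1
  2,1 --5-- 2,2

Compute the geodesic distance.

Shortest path: 2,2 → 1,2 → 0,2 → 0,1 → 0,0 → 1,0, total weight = 10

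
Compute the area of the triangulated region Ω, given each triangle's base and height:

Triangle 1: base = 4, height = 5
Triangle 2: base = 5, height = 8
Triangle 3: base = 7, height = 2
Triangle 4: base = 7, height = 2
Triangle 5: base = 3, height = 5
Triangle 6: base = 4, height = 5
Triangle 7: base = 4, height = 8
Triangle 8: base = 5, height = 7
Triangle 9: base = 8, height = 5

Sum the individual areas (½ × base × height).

(1/2)×4×5 + (1/2)×5×8 + (1/2)×7×2 + (1/2)×7×2 + (1/2)×3×5 + (1/2)×4×5 + (1/2)×4×8 + (1/2)×5×7 + (1/2)×8×5 = 115.0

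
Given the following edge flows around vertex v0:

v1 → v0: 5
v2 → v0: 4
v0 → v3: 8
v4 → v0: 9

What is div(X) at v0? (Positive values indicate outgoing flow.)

Divergence = sum of outgoing flows = (-5) + (-4) + 8 + (-9) = -10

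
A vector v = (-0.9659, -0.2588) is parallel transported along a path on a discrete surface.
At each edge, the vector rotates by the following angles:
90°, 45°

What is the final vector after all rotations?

Total rotation: 90° + 45° = 135°. Final vector: (0.8660, -0.5000)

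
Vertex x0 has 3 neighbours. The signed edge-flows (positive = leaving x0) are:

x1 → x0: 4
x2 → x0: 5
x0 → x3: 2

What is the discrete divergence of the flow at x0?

Divergence = sum of outgoing flows = (-4) + (-5) + 2 = -7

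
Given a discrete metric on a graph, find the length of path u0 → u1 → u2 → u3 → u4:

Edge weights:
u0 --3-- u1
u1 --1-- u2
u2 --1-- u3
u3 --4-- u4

Arc length = 3 + 1 + 1 + 4 = 9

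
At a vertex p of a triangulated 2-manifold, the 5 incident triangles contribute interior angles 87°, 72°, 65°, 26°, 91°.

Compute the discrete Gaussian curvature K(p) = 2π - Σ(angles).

Sum of angles = 341°. K = 360° - 341° = 19° = 19π/180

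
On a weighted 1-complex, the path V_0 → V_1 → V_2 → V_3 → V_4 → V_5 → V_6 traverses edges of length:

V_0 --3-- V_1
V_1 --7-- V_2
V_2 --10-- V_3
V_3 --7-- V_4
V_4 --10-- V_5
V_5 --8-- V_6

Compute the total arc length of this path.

Arc length = 3 + 7 + 10 + 7 + 10 + 8 = 45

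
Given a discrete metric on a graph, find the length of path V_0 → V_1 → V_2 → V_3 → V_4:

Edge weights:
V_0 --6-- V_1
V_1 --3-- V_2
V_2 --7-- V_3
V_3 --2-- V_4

Arc length = 6 + 3 + 7 + 2 = 18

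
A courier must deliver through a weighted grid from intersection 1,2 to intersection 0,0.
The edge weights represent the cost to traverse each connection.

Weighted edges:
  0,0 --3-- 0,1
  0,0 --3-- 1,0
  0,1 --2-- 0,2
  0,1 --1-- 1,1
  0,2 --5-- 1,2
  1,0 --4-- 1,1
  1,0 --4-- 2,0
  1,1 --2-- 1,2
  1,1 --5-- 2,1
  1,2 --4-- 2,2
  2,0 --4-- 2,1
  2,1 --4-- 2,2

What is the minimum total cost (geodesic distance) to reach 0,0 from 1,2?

Shortest path: 1,2 → 1,1 → 0,1 → 0,0, total weight = 6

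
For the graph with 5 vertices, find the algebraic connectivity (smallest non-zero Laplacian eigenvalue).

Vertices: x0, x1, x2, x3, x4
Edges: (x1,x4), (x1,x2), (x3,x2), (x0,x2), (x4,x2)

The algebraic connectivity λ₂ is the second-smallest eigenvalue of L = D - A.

Degrees: deg(x0) = 1, deg(x1) = 2, deg(x2) = 4, deg(x3) = 1, deg(x4) = 2.
L = D − A with rows/columns ordered (x0, x1, x2, x3, x4):
  [ 1,  0, -1,  0,  0]
  [ 0,  2, -1,  0, -1]
  [-1, -1,  4, -1, -1]
  [ 0,  0, -1,  1,  0]
  [ 0, -1, -1,  0,  2]
Characteristic polynomial: det(λI − L) = λ(λ − 1)²(λ − 3)(λ − 5).
Roots: λ = 0; (λ − 1) = 0 ⇒ λ = 1 (multiplicity 2); (λ − 3) = 0 ⇒ λ = 3; (λ − 5) = 0 ⇒ λ = 5.
(Check: the roots sum (with multiplicity) to 10, matching trace L = Σdeg = 2·5 = 10.)
Laplacian eigenvalues: [0.0, 1.0, 1.0, 3.0, 5.0]. Algebraic connectivity (smallest non-zero eigenvalue) = 1.0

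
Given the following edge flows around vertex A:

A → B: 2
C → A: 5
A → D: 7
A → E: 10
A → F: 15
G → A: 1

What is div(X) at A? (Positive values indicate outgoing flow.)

Divergence = sum of outgoing flows = 2 + (-5) + 7 + 10 + 15 + (-1) = 28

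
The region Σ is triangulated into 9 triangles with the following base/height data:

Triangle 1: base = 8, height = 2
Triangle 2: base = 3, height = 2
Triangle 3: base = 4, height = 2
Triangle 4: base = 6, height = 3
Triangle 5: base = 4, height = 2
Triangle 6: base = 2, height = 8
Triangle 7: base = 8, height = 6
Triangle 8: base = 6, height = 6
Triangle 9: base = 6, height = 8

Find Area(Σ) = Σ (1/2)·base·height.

(1/2)×8×2 + (1/2)×3×2 + (1/2)×4×2 + (1/2)×6×3 + (1/2)×4×2 + (1/2)×2×8 + (1/2)×8×6 + (1/2)×6×6 + (1/2)×6×8 = 102.0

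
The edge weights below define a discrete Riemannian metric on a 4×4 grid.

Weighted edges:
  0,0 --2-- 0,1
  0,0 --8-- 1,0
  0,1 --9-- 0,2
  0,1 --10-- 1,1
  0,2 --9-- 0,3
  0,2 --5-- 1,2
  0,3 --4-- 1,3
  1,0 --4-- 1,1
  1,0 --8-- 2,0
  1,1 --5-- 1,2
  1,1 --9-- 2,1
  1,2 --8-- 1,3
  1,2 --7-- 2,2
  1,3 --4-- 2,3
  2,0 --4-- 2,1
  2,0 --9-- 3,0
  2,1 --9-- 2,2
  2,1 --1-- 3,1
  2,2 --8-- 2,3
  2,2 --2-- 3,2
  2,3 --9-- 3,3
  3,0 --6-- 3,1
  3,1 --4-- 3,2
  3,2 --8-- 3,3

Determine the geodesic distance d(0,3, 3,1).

Shortest path: 0,3 → 1,3 → 2,3 → 2,2 → 3,2 → 3,1, total weight = 22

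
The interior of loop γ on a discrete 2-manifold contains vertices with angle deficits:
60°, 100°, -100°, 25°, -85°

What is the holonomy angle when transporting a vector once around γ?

Holonomy = total enclosed curvature = 60° + 100° + (-100°) + 25° + (-85°) = 0°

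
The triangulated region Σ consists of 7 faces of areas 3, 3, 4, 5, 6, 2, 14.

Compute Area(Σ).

3 + 3 + 4 + 5 + 6 + 2 + 14 = 37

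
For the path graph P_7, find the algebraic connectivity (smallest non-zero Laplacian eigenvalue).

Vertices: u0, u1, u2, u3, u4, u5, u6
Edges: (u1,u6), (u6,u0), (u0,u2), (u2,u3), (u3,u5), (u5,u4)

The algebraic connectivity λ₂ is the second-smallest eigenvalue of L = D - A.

The path graph P_n has Laplacian eigenvalues λ_k = 2 − 2cos(kπ/n), k = 0, 1, …, n−1. Here n = 7:
k=0: 2 − 2cos(0) = 0.0; k=1: 2 − 2cos(π/7) = 0.1981; k=2: 2 − 2cos(2π/7) = 0.753; k=3: 2 − 2cos(3π/7) = 1.555; k=4: 2 − 2cos(4π/7) = 2.445; k=5: 2 − 2cos(5π/7) = 3.247; k=6: 2 − 2cos(6π/7) = 3.8019.
Laplacian eigenvalues: [0.0, 0.1981, 0.753, 1.555, 2.445, 3.247, 3.8019]. Algebraic connectivity (smallest non-zero eigenvalue) = 0.1981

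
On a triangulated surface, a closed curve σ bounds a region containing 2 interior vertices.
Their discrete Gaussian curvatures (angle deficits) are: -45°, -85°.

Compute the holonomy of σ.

Holonomy = total enclosed curvature = (-45°) + (-85°) = -130°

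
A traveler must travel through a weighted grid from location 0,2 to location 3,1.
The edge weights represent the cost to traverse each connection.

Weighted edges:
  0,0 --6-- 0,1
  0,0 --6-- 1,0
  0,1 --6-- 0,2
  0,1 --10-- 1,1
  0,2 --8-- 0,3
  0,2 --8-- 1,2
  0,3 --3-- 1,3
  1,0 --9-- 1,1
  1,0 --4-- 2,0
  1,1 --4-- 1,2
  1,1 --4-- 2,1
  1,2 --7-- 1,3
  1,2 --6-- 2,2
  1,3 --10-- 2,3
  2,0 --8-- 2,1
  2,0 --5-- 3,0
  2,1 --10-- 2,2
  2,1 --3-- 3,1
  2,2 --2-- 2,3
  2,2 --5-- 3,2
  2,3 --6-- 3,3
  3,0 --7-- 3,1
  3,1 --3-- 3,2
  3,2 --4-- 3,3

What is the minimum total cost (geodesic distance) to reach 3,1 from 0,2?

Shortest path: 0,2 → 1,2 → 1,1 → 2,1 → 3,1, total weight = 19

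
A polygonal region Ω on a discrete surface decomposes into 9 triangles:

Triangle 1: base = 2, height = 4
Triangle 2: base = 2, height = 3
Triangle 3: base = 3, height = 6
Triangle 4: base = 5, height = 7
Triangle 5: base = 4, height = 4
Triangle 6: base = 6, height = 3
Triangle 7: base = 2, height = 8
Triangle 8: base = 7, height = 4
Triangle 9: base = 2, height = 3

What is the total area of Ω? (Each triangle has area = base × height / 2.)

(1/2)×2×4 + (1/2)×2×3 + (1/2)×3×6 + (1/2)×5×7 + (1/2)×4×4 + (1/2)×6×3 + (1/2)×2×8 + (1/2)×7×4 + (1/2)×2×3 = 75.5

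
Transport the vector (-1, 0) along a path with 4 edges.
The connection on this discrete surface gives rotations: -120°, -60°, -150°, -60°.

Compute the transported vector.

Total rotation: (-120°) + (-60°) + (-150°) + (-60°) = -390° ≡ -30° (mod 360°). Final vector: (-0.8660, 0.5000)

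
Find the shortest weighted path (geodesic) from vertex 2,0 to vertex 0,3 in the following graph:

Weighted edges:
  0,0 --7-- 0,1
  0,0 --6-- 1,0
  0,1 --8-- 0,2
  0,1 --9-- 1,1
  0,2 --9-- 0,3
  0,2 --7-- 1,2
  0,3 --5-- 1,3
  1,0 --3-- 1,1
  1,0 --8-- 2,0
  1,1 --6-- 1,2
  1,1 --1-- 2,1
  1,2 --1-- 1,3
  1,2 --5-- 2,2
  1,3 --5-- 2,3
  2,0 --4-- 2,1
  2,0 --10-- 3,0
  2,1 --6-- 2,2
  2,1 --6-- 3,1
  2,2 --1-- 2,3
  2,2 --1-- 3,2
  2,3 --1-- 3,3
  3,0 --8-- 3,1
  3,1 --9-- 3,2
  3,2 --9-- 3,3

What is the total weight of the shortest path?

Shortest path: 2,0 → 2,1 → 1,1 → 1,2 → 1,3 → 0,3, total weight = 17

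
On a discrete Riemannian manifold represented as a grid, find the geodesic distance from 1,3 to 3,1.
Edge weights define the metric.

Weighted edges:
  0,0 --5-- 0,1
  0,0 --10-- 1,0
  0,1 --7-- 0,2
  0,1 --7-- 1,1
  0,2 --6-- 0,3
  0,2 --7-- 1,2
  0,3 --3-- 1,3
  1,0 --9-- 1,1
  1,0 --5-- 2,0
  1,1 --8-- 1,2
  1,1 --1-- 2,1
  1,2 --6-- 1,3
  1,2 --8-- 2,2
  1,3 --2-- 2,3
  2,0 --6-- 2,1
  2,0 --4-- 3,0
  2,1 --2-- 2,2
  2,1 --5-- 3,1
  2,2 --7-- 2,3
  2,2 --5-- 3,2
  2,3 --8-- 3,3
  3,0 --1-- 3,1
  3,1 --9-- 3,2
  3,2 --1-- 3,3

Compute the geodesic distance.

Shortest path: 1,3 → 2,3 → 2,2 → 2,1 → 3,1, total weight = 16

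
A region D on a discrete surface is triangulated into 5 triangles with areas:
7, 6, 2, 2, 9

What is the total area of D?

7 + 6 + 2 + 2 + 9 = 26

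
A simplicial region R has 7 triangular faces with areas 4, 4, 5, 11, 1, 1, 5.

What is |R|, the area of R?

4 + 4 + 5 + 11 + 1 + 1 + 5 = 31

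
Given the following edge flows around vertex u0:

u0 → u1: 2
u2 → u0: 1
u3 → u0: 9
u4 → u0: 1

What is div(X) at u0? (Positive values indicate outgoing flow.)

Divergence = sum of outgoing flows = 2 + (-1) + (-9) + (-1) = -9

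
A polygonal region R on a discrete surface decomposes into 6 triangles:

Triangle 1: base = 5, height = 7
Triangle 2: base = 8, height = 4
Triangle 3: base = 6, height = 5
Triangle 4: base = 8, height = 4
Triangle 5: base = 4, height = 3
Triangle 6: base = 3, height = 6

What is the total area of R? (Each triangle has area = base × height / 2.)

(1/2)×5×7 + (1/2)×8×4 + (1/2)×6×5 + (1/2)×8×4 + (1/2)×4×3 + (1/2)×3×6 = 79.5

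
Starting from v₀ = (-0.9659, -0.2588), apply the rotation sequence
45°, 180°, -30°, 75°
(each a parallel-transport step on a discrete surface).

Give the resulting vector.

Total rotation: 45° + 180° + (-30°) + 75° = 270° ≡ -90° (mod 360°). Final vector: (-0.2588, 0.9659)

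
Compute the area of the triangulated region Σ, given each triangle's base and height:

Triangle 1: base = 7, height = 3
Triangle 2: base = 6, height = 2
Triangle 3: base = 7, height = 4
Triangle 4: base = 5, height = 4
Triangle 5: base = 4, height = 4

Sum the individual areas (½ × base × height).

(1/2)×7×3 + (1/2)×6×2 + (1/2)×7×4 + (1/2)×5×4 + (1/2)×4×4 = 48.5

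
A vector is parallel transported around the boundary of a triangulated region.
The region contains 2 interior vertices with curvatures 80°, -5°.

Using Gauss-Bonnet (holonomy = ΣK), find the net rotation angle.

Holonomy = total enclosed curvature = 80° + (-5°) = 75°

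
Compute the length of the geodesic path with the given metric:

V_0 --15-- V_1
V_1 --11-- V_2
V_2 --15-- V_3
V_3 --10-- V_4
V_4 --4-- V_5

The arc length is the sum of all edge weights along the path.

Arc length = 15 + 11 + 15 + 10 + 4 = 55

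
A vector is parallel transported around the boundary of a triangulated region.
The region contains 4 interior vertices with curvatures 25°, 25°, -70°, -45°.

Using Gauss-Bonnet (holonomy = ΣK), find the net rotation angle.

Holonomy = total enclosed curvature = 25° + 25° + (-70°) + (-45°) = -65°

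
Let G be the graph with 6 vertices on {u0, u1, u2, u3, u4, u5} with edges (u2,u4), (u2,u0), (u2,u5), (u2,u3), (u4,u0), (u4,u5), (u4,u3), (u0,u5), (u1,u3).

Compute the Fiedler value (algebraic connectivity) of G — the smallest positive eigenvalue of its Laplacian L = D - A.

Degrees: deg(u0) = 3, deg(u1) = 1, deg(u2) = 4, deg(u3) = 3, deg(u4) = 4, deg(u5) = 3.
L = D − A with rows/columns ordered (u0, u1, u2, u3, u4, u5):
  [ 3,  0, -1,  0, -1, -1]
  [ 0,  1,  0, -1,  0,  0]
  [-1,  0,  4, -1, -1, -1]
  [ 0, -1, -1,  3, -1,  0]
  [-1,  0, -1, -1,  4, -1]
  [-1,  0, -1,  0, -1,  3]
Characteristic polynomial: det(λI − L) = λ(λ² − 6λ + 4)(λ − 3)(λ − 4)(λ − 5).
Roots: λ = 0; (λ² − 6λ + 4) = 0 ⇒ λ = 3 ± √5 ≈ 0.7639, 5.2361; (λ − 3) = 0 ⇒ λ = 3; (λ − 4) = 0 ⇒ λ = 4; (λ − 5) = 0 ⇒ λ = 5.
(Check: the roots sum (with multiplicity) to 18, matching trace L = Σdeg = 2·9 = 18.)
Laplacian eigenvalues: [0.0, 0.7639, 3.0, 4.0, 5.0, 5.2361]. Algebraic connectivity (smallest non-zero eigenvalue) = 0.7639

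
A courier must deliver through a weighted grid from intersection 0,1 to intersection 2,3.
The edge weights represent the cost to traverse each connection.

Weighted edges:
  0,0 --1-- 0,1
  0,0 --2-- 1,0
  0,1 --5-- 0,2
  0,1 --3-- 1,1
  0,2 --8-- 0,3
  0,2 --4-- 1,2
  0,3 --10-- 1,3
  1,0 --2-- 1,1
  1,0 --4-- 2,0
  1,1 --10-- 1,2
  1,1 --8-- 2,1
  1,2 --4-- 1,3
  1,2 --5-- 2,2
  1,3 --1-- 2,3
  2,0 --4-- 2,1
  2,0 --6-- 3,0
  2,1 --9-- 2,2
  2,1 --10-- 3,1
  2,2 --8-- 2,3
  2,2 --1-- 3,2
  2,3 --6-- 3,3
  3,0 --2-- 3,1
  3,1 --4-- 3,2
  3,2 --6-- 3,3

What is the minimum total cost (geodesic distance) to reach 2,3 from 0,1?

Shortest path: 0,1 → 0,2 → 1,2 → 1,3 → 2,3, total weight = 14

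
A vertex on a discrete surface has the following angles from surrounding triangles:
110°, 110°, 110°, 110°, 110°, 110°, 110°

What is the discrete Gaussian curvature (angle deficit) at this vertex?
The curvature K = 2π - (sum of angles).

Sum of angles = 770°. K = 360° - 770° = -410°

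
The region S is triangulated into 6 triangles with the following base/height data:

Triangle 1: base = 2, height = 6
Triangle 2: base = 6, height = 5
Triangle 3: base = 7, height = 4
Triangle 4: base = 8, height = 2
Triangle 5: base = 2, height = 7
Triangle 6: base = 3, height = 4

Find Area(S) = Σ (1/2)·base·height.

(1/2)×2×6 + (1/2)×6×5 + (1/2)×7×4 + (1/2)×8×2 + (1/2)×2×7 + (1/2)×3×4 = 56.0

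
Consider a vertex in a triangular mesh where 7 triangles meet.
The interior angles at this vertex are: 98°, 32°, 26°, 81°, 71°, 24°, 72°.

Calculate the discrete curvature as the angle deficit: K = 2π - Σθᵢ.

Sum of angles = 404°. K = 360° - 404° = -44° = -11π/45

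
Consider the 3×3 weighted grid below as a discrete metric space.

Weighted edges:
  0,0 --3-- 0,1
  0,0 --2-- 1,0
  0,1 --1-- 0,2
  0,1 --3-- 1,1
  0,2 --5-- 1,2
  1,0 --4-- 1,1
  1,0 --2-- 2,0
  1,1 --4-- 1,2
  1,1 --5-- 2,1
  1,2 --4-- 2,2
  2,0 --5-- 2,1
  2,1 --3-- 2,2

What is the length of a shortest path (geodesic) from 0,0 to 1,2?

Shortest path: 0,0 → 0,1 → 0,2 → 1,2, total weight = 9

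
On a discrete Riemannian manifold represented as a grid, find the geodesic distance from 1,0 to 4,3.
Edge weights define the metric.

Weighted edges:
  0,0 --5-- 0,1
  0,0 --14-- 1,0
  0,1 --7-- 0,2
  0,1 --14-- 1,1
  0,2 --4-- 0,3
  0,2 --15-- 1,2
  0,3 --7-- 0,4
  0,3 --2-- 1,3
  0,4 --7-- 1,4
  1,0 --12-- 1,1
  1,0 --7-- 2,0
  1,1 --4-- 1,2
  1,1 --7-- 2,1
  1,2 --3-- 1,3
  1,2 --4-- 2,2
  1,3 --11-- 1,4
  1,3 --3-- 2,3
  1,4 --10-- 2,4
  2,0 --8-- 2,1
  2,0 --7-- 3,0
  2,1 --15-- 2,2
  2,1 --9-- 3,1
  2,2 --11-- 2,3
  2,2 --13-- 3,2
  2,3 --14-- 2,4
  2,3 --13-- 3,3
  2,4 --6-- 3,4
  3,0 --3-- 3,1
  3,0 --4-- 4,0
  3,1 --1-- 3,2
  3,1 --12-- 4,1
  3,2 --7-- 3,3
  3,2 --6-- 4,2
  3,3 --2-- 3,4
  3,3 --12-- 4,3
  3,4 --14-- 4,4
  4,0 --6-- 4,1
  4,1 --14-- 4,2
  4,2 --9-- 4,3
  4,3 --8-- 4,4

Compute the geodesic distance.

Shortest path: 1,0 → 2,0 → 3,0 → 3,1 → 3,2 → 4,2 → 4,3, total weight = 33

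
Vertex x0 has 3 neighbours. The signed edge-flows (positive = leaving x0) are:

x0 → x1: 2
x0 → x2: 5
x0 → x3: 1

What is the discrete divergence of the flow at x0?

Divergence = sum of outgoing flows = 2 + 5 + 1 = 8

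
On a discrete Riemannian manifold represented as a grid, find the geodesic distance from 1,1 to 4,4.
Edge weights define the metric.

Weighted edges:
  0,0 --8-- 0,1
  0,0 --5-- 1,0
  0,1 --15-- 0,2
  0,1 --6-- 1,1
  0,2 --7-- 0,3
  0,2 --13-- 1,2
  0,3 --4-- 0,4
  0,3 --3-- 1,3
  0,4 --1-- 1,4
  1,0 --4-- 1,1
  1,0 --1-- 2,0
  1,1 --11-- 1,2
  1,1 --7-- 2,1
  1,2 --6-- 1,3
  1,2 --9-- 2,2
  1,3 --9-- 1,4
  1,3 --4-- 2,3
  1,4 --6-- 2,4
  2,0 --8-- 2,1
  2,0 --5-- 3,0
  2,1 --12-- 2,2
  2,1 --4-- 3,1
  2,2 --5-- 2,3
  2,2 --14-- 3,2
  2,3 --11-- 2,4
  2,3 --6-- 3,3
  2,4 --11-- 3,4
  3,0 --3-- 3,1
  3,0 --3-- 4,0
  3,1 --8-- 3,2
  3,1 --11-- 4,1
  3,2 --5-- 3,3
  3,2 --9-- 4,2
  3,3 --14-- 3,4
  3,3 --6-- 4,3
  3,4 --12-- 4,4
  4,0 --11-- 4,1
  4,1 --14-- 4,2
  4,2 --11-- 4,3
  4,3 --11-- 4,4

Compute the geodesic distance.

Shortest path: 1,1 → 2,1 → 3,1 → 3,2 → 3,3 → 4,3 → 4,4, total weight = 41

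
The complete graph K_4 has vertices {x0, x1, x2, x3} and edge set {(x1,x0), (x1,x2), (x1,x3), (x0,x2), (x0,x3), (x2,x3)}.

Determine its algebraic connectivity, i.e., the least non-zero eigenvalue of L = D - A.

For the complete graph K_n, L = nI − J (J = all-ones matrix). J has eigenvalues n (once, eigenvector 𝟙) and 0 (multiplicity n−1), so L has eigenvalues 0 (once) and n (multiplicity n−1). Here n = 4: eigenvalue 0 once and 4 with multiplicity 3.
Laplacian eigenvalues: [0.0, 4.0, 4.0, 4.0]. Algebraic connectivity (smallest non-zero eigenvalue) = 4.0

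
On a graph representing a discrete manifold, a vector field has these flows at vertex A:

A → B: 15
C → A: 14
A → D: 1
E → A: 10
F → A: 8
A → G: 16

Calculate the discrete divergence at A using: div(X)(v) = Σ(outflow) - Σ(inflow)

Divergence = sum of outgoing flows = 15 + (-14) + 1 + (-10) + (-8) + 16 = 0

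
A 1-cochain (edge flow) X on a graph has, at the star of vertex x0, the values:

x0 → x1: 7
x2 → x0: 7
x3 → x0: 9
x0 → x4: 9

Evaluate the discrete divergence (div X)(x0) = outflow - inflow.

Divergence = sum of outgoing flows = 7 + (-7) + (-9) + 9 = 0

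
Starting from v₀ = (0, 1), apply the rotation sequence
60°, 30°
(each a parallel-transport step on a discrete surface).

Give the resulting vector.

Total rotation: 60° + 30° = 90°. Final vector: (-1, 0)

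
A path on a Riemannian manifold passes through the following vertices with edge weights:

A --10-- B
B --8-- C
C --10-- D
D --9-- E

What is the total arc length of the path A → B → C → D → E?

Arc length = 10 + 8 + 10 + 9 = 37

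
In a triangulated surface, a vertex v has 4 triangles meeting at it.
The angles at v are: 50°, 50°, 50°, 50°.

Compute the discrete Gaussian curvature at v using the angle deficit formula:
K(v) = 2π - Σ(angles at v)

Sum of angles = 200°. K = 360° - 200° = 160° = 8π/9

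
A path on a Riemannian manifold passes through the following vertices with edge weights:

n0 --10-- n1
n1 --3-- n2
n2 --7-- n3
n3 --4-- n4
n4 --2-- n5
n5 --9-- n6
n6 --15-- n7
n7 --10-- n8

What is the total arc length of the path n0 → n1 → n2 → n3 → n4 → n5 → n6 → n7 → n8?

Arc length = 10 + 3 + 7 + 4 + 2 + 9 + 15 + 10 = 60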